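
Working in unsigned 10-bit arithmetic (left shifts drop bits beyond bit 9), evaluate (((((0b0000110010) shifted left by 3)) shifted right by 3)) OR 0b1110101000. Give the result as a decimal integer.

0b0000110010 = 0000110010
→ shifted left by 3 (mod 2^10) → 0110010000 = 400
→ shifted right by 3 → 0000110010 = 50
0b1110101000 = 1110101000
→ OR → 1110111010 = 954

954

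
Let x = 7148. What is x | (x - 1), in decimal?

x = 1101111101100 = 7148
x - 1 = 1101111101011
OR    = 1101111101111 = 7151
(x | (x - 1) sets all bits below the lowest set bit.)

7151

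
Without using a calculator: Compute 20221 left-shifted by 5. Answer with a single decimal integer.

647072

20221 = 00000100111011111101
shift left by 5 → 10011101111110100000 = 647072
(equivalently, 20221 × 2^5 = 20221 × 32)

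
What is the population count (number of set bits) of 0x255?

5

0x255 = 1001010101
Count the 1s: 1 + 1 + 1 + 1 + 1 = 5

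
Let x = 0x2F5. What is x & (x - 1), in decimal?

756

x = 1011110101 = 757
x - 1 = 1011110100
AND   = 1011110100 = 756
(x & (x - 1) clears the lowest set bit of x.)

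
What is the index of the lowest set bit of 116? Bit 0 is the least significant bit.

2

116 = 1110100
Trailing zeros: 2, so the lowest set bit is bit 2 (value 4).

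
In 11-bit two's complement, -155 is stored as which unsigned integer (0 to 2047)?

1893

155 in 11 bits: 00010011011
Invert: 11101100100
Add 1:  11101100101 = 1893
(Check: 2^11 - 155 = 2048 - 155 = 1893.)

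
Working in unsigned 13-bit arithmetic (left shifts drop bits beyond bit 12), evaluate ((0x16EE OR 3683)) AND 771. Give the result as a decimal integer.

515

0x16EE = 1011011101110
3683 = 0111001100011
→ OR → 1111011101111 = 7919
771 = 0001100000011
→ AND → 0001000000011 = 515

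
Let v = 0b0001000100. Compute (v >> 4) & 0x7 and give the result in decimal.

4

v = 0001000100
Shift right by 4: 000100
Mask low 3 bits: 100 = 4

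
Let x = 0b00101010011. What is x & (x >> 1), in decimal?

x = 101010011 = 339
x>>1 = 010101001
AND  = 000000001 = 1
(x & (x >> 1) has a 1 wherever x has two consecutive 1 bits.)

1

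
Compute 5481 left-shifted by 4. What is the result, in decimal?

87696

5481 = 00001010101101001
shift left by 4 → 10101011010010000 = 87696
(equivalently, 5481 × 2^4 = 5481 × 16)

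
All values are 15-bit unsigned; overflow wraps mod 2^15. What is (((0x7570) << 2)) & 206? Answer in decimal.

192

0x7570 = 111010101110000
→ << 2 (mod 2^15) → 101010111000000 = 21952
206 = 000000011001110
→ & → 000000011000000 = 192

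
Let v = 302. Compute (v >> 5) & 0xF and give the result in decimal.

9

v = 100101110
Shift right by 5: 1001
Mask low 4 bits: 1001 = 9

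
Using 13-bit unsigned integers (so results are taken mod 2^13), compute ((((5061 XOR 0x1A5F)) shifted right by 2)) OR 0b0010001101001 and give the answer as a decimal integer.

1647

5061 = 1001111000101
0x1A5F = 1101001011111
→ XOR → 0100110011010 = 2458
→ shifted right by 2 → 0001001100110 = 614
0b0010001101001 = 0010001101001
→ OR → 0011001101111 = 1647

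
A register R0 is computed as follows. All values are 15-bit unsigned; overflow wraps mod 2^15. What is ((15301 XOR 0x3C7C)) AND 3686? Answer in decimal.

15301 = 011101111000101
0x3C7C = 011110001111100
→ XOR → 000011110111001 = 1977
3686 = 000111001100110
→ AND → 000011000100000 = 1568

1568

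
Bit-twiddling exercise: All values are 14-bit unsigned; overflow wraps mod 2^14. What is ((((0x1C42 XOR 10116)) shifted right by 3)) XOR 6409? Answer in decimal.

7793

0x1C42 = 01110001000010
10116 = 10011110000100
→ XOR → 11101111000110 = 15302
→ shifted right by 3 → 00011101111000 = 1912
6409 = 01100100001001
→ XOR → 01111001110001 = 7793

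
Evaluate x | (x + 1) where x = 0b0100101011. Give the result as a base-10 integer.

303

x = 100101011 = 299
x + 1 = 100101100
OR    = 100101111 = 303
(x | (x + 1) sets the lowest cleared bit.)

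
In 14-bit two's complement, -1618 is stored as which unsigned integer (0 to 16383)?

1618 in 14 bits: 00011001010010
Invert: 11100110101101
Add 1:  11100110101110 = 14766
(Check: 2^14 - 1618 = 16384 - 1618 = 14766.)

14766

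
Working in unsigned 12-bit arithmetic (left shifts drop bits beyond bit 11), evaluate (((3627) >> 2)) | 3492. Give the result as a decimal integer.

3627 = 111000101011
→ >> 2 → 001110001010 = 906
3492 = 110110100100
→ | → 111110101110 = 4014

4014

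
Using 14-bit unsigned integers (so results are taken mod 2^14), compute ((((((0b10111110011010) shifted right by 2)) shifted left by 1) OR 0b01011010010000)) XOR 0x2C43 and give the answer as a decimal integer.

0b10111110011010 = 10111110011010
→ shifted right by 2 → 00101111100110 = 3046
→ shifted left by 1 (mod 2^14) → 01011111001100 = 6092
0b01011010010000 = 01011010010000
→ OR → 01011111011100 = 6108
0x2C43 = 10110001000011
→ XOR → 11101110011111 = 15263

15263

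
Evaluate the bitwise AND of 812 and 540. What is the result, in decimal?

812 = 1100101100
540 = 1000011100
AND → 1000001100 = 524

524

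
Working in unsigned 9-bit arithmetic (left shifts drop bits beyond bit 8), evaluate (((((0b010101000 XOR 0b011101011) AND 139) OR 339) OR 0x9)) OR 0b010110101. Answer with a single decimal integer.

511

0b010101000 = 010101000
0b011101011 = 011101011
→ XOR → 001000011 = 67
139 = 010001011
→ AND → 000000011 = 3
339 = 101010011
→ OR → 101010011 = 339
0x9 = 000001001
→ OR → 101011011 = 347
0b010110101 = 010110101
→ OR → 111111111 = 511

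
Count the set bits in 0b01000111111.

7

n = 1000111111
Count the 1s: 1 + 1 + 1 + 1 + 1 + 1 + 1 = 7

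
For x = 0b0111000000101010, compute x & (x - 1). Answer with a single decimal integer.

x = 111000000101010 = 28714
x - 1 = 111000000101001
AND   = 111000000101000 = 28712
(x & (x - 1) clears the lowest set bit of x.)

28712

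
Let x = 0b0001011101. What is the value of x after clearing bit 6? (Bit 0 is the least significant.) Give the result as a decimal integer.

29

x = 0001011101
bit 6 is currently 1; clear it via x & ~(1 << 6) = x & ~64
→ 0000011101 = 29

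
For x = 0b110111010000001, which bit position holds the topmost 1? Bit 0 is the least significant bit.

14

0b110111010000001 = 110111010000001
The topmost 1 is at position 14 (since 2^14 = 16384 ≤ 28289 < 32768).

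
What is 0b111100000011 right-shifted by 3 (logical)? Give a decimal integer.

x = 111100000011
shift right by 3 → 000111100000 = 480
(equivalently, floor(3843 / 8))

480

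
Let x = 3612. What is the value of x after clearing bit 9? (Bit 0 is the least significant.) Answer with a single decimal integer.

x = 111000011100
bit 9 is currently 1; clear it via x & ~(1 << 9) = x & ~512
→ 110000011100 = 3100

3100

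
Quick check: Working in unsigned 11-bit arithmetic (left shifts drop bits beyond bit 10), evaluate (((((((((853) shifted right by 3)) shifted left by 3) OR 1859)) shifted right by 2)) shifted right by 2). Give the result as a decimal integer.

117

853 = 01101010101
→ shifted right by 3 → 00001101010 = 106
→ shifted left by 3 (mod 2^11) → 01101010000 = 848
1859 = 11101000011
→ OR → 11101010011 = 1875
→ shifted right by 2 → 00111010100 = 468
→ shifted right by 2 → 00001110101 = 117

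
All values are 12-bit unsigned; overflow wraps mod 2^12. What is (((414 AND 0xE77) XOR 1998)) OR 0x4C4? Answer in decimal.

2012

414 = 000110011110
0xE77 = 111001110111
→ AND → 000000010110 = 22
1998 = 011111001110
→ XOR → 011111011000 = 2008
0x4C4 = 010011000100
→ OR → 011111011100 = 2012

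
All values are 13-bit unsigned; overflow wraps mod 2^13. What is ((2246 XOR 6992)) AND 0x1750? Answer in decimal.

2246 = 0100011000110
6992 = 1101101010000
→ XOR → 1001110010110 = 5014
0x1750 = 1011101010000
→ AND → 1001100010000 = 4880

4880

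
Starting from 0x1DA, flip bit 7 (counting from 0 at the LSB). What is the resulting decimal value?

x = 00111011010
bit 7 is currently 1; toggle it via x ^ (1 << 7) = x ^ 128
→ 00101011010 = 346

346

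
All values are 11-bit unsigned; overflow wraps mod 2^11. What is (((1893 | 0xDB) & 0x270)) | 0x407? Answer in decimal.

1893 = 11101100101
0xDB = 00011011011
→ | → 11111111111 = 2047
0x270 = 01001110000
→ & → 01001110000 = 624
0x407 = 10000000111
→ | → 11001110111 = 1655

1655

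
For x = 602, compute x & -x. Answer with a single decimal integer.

2

x = 1001011010 = 602
-x (two's complement) = …0110100110
AND   = 0000000010 = 2
(x & -x isolates the lowest set bit of x.)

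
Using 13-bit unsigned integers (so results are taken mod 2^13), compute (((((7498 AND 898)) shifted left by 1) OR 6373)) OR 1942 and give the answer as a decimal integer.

8183

7498 = 1110101001010
898 = 0001110000010
→ AND → 0000100000010 = 258
→ shifted left by 1 (mod 2^13) → 0001000000100 = 516
6373 = 1100011100101
→ OR → 1101011100101 = 6885
1942 = 0011110010110
→ OR → 1111111110111 = 8183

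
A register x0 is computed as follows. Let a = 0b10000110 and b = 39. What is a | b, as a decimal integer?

167

a = 10000110
39 = 00100111
 OR → 10100111 = 167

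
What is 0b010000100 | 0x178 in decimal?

508

a = 010000100
0x178 = 101111000
 OR → 111111100 = 508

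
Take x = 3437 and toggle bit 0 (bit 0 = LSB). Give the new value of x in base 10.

3436

x = 110101101101
bit 0 is currently 1; toggle it via x ^ (1 << 0) = x ^ 1
→ 110101101100 = 3436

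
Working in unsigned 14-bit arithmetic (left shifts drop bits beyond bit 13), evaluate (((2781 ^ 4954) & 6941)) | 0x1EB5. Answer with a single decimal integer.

8117

2781 = 00101011011101
4954 = 01001101011010
→ ^ → 01100110000111 = 6535
6941 = 01101100011101
→ & → 01100100000101 = 6405
0x1EB5 = 01111010110101
→ | → 01111110110101 = 8117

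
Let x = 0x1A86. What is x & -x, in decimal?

x = 1101010000110 = 6790
-x (two's complement) = …0010101111010
AND   = 0000000000010 = 2
(x & -x isolates the lowest set bit of x.)

2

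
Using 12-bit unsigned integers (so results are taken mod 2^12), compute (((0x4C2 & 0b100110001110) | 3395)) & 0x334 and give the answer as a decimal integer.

256

0x4C2 = 010011000010
0b100110001110 = 100110001110
→ & → 000010000010 = 130
3395 = 110101000011
→ | → 110111000011 = 3523
0x334 = 001100110100
→ & → 000100000000 = 256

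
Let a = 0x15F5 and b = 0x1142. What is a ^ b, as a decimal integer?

0x15F5 = 1010111110101
0x1142 = 1000101000010
XOR → 0010010110111 = 1207

1207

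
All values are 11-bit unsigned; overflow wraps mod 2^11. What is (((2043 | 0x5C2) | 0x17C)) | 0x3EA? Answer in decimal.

2043 = 11111111011
0x5C2 = 10111000010
→ | → 11111111011 = 2043
0x17C = 00101111100
→ | → 11111111111 = 2047
0x3EA = 01111101010
→ | → 11111111111 = 2047

2047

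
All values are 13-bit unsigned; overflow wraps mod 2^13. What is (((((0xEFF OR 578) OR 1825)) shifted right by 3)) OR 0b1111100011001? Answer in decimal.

8191

0xEFF = 0111011111111
578 = 0001001000010
→ OR → 0111011111111 = 3839
1825 = 0011100100001
→ OR → 0111111111111 = 4095
→ shifted right by 3 → 0000111111111 = 511
0b1111100011001 = 1111100011001
→ OR → 1111111111111 = 8191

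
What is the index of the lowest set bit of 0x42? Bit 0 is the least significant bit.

0x42 = 1000010
Trailing zeros: 1, so the lowest set bit is bit 1 (value 2).

1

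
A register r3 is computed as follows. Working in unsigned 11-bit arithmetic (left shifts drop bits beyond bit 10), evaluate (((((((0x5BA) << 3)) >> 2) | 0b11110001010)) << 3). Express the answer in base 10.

2032

0x5BA = 10110111010
→ << 3 (mod 2^11) → 10111010000 = 1488
→ >> 2 → 00101110100 = 372
0b11110001010 = 11110001010
→ | → 11111111110 = 2046
→ << 3 (mod 2^11) → 11111110000 = 2032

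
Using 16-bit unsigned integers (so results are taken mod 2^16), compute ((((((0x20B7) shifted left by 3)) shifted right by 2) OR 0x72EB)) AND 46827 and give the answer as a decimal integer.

13035

0x20B7 = 0010000010110111
→ shifted left by 3 (mod 2^16) → 0000010110111000 = 1464
→ shifted right by 2 → 0000000101101110 = 366
0x72EB = 0111001011101011
→ OR → 0111001111101111 = 29679
46827 = 1011011011101011
→ AND → 0011001011101011 = 13035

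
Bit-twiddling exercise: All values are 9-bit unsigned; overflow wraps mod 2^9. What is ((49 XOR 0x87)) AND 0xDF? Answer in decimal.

49 = 000110001
0x87 = 010000111
→ XOR → 010110110 = 182
0xDF = 011011111
→ AND → 010010110 = 150

150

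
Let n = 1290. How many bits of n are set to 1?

1290 = 10100001010
Count the 1s: 1 + 1 + 1 + 1 = 4

4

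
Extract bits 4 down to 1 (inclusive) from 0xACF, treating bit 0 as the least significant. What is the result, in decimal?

v = 101011001111
Shift right by 1: 10101100111
Mask low 4 bits: 0111 = 7

7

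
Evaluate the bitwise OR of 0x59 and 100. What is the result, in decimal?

125

0x59 = 1011001
100 = 1100100
 OR → 1111101 = 125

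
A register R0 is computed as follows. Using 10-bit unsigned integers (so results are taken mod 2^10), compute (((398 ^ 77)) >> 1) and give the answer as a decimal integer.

225

398 = 0110001110
77 = 0001001101
→ ^ → 0111000011 = 451
→ >> 1 → 0011100001 = 225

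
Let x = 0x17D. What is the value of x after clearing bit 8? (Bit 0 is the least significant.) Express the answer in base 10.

125

x = 0101111101
bit 8 is currently 1; clear it via x & ~(1 << 8) = x & ~256
→ 0001111101 = 125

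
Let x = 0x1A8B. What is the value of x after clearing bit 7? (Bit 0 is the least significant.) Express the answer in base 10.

6667

x = 1101010001011
bit 7 is currently 1; clear it via x & ~(1 << 7) = x & ~128
→ 1101000001011 = 6667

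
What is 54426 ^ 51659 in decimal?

7505

54426 = 1101010010011010
51659 = 1100100111001011
XOR → 0001110101010001 = 7505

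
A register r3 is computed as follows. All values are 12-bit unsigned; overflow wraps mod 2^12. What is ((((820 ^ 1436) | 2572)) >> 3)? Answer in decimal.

820 = 001100110100
1436 = 010110011100
→ ^ → 011010101000 = 1704
2572 = 101000001100
→ | → 111010101100 = 3756
→ >> 3 → 000111010101 = 469

469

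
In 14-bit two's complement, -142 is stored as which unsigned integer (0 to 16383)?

142 in 14 bits: 00000010001110
Invert: 11111101110001
Add 1:  11111101110010 = 16242
(Check: 2^14 - 142 = 16384 - 142 = 16242.)

16242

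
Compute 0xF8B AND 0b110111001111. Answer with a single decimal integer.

0xF8B = 111110001011
b = 110111001111
AND → 110110001011 = 3467

3467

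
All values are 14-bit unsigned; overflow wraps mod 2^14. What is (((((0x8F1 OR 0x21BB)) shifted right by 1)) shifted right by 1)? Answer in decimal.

2686

0x8F1 = 00100011110001
0x21BB = 10000110111011
→ OR → 10100111111011 = 10747
→ shifted right by 1 → 01010011111101 = 5373
→ shifted right by 1 → 00101001111110 = 2686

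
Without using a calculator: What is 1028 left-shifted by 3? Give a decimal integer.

1028 = 00010000000100
shift left by 3 → 10000000100000 = 8224
(equivalently, 1028 × 2^3 = 1028 × 8)

8224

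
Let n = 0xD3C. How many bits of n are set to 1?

0xD3C = 110100111100
Count the 1s: 1 + 1 + 1 + 1 + 1 + 1 + 1 = 7

7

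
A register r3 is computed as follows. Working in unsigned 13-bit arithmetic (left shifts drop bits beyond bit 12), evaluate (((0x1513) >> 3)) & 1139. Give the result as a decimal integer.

34

0x1513 = 1010100010011
→ >> 3 → 0001010100010 = 674
1139 = 0010001110011
→ & → 0000000100010 = 34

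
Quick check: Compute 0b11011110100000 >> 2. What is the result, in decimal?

3560

x = 11011110100000
shift right by 2 → 00110111101000 = 3560
(equivalently, floor(14240 / 4))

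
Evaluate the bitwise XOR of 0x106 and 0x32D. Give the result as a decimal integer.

555

0x106 = 0100000110
0x32D = 1100101101
XOR → 1000101011 = 555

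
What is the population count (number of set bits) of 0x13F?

0x13F = 100111111
Count the 1s: 1 + 1 + 1 + 1 + 1 + 1 + 1 = 7

7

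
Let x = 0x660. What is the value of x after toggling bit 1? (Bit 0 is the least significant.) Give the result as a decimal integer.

1634

x = 011001100000
bit 1 is currently 0; toggle it via x ^ (1 << 1) = x ^ 2
→ 011001100010 = 1634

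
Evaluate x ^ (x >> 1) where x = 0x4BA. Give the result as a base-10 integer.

1767

x = 10010111010 = 1210
x>>1 = 01001011101
XOR  = 11011100111 = 1767
(x ^ (x >> 1) gives the standard binary-reflected Gray code of x.)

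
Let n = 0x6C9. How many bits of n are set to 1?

6

0x6C9 = 11011001001
Count the 1s: 1 + 1 + 1 + 1 + 1 + 1 = 6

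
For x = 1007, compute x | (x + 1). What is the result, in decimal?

x = 1111101111 = 1007
x + 1 = 1111110000
OR    = 1111111111 = 1023
(x | (x + 1) sets the lowest cleared bit.)

1023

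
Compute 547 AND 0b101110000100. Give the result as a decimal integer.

547 = 001000100011
b = 101110000100
AND → 001000000000 = 512

512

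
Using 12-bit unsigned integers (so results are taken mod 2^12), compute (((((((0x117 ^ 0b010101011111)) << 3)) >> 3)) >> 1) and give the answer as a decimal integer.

36

0x117 = 000100010111
0b010101011111 = 010101011111
→ ^ → 010001001000 = 1096
→ << 3 (mod 2^12) → 001001000000 = 576
→ >> 3 → 000001001000 = 72
→ >> 1 → 000000100100 = 36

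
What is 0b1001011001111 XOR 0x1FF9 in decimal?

3382

a = 1001011001111
0x1FF9 = 1111111111001
XOR → 0110100110110 = 3382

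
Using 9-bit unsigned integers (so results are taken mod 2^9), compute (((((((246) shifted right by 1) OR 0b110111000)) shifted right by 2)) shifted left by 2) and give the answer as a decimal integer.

504

246 = 011110110
→ shifted right by 1 → 001111011 = 123
0b110111000 = 110111000
→ OR → 111111011 = 507
→ shifted right by 2 → 001111110 = 126
→ shifted left by 2 (mod 2^9) → 111111000 = 504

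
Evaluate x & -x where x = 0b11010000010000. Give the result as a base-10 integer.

x = 11010000010000 = 13328
-x (two's complement) = …00101111110000
AND   = 00000000010000 = 16
(x & -x isolates the lowest set bit of x.)

16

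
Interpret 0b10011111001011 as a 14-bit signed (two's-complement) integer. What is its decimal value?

-6197

pattern = 10011111001011 (MSB is 1 ⇒ negative)
Invert: 01100000110100, add 1 → 01100000110101 = 6197, so the value is -6197.
(Equivalently: 10187 - 2^14 = 10187 - 16384 = -6197.)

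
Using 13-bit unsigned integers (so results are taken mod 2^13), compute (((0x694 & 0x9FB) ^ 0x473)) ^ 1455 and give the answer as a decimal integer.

332

0x694 = 0011010010100
0x9FB = 0100111111011
→ & → 0000010010000 = 144
0x473 = 0010001110011
→ ^ → 0010011100011 = 1251
1455 = 0010110101111
→ ^ → 0000101001100 = 332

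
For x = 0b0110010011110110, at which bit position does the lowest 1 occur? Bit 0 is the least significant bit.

1

0b0110010011110110 = 110010011110110
Trailing zeros: 1, so the lowest set bit is bit 1 (value 2).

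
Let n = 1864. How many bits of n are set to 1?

5

1864 = 11101001000
Count the 1s: 1 + 1 + 1 + 1 + 1 = 5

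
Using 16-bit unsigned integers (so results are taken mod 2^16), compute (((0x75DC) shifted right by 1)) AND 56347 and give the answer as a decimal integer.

0x75DC = 0111010111011100
→ shifted right by 1 → 0011101011101110 = 15086
56347 = 1101110000011011
→ AND → 0001100000001010 = 6154

6154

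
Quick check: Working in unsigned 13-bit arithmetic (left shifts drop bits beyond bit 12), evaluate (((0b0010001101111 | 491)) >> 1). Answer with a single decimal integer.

0b0010001101111 = 0010001101111
491 = 0000111101011
→ | → 0010111101111 = 1519
→ >> 1 → 0001011110111 = 759

759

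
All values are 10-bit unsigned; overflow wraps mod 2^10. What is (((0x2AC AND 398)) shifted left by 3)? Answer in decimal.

96

0x2AC = 1010101100
398 = 0110001110
→ AND → 0010001100 = 140
→ shifted left by 3 (mod 2^10) → 0001100000 = 96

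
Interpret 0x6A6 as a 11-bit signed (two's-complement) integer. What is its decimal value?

pattern = 11010100110 (MSB is 1 ⇒ negative)
Invert: 00101011001, add 1 → 00101011010 = 346, so the value is -346.
(Equivalently: 1702 - 2^11 = 1702 - 2048 = -346.)

-346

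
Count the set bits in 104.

104 = 1101000
Count the 1s: 1 + 1 + 1 = 3

3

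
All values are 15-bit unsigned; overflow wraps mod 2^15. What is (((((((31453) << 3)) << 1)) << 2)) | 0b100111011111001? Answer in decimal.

32761

31453 = 111101011011101
→ << 3 (mod 2^15) → 101011011101000 = 22248
→ << 1 (mod 2^15) → 010110111010000 = 11728
→ << 2 (mod 2^15) → 011011101000000 = 14144
0b100111011111001 = 100111011111001
→ | → 111111111111001 = 32761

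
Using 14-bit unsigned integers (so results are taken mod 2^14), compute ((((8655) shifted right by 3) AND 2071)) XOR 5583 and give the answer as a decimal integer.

5598

8655 = 10000111001111
→ shifted right by 3 → 00010000111001 = 1081
2071 = 00100000010111
→ AND → 00000000010001 = 17
5583 = 01010111001111
→ XOR → 01010111011110 = 5598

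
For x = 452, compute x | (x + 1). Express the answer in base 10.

453

x = 111000100 = 452
x + 1 = 111000101
OR    = 111000101 = 453
(x | (x + 1) sets the lowest cleared bit.)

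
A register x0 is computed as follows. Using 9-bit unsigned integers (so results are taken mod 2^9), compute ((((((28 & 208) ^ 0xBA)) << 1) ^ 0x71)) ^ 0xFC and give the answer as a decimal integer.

28 = 000011100
208 = 011010000
→ & → 000010000 = 16
0xBA = 010111010
→ ^ → 010101010 = 170
→ << 1 (mod 2^9) → 101010100 = 340
0x71 = 001110001
→ ^ → 100100101 = 293
0xFC = 011111100
→ ^ → 111011001 = 473

473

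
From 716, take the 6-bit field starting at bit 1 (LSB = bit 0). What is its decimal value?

38

v = 1011001100
Shift right by 1: 101100110
Mask low 6 bits: 100110 = 38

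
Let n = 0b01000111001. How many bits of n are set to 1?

5

n = 1000111001
Count the 1s: 1 + 1 + 1 + 1 + 1 = 5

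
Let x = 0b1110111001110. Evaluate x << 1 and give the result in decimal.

15260

x = 01110111001110
shift left by 1 → 11101110011100 = 15260
(equivalently, 7630 × 2^1 = 7630 × 2)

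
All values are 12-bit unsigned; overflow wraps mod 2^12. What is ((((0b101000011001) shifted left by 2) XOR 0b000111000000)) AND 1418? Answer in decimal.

0b101000011001 = 101000011001
→ shifted left by 2 (mod 2^12) → 100001100100 = 2148
0b000111000000 = 000111000000
→ XOR → 100110100100 = 2468
1418 = 010110001010
→ AND → 000110000000 = 384

384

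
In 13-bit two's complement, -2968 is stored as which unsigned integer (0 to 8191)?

2968 in 13 bits: 0101110011000
Invert: 1010001100111
Add 1:  1010001101000 = 5224
(Check: 2^13 - 2968 = 8192 - 2968 = 5224.)

5224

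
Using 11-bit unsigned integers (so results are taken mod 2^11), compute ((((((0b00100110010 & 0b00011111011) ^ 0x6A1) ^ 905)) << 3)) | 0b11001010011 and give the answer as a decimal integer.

1747

0b00100110010 = 00100110010
0b00011111011 = 00011111011
→ & → 00000110010 = 50
0x6A1 = 11010100001
→ ^ → 11010010011 = 1683
905 = 01110001001
→ ^ → 10100011010 = 1306
→ << 3 (mod 2^11) → 00011010000 = 208
0b11001010011 = 11001010011
→ | → 11011010011 = 1747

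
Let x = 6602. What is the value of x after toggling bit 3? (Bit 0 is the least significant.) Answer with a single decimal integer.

6594

x = 1100111001010
bit 3 is currently 1; toggle it via x ^ (1 << 3) = x ^ 8
→ 1100111000010 = 6594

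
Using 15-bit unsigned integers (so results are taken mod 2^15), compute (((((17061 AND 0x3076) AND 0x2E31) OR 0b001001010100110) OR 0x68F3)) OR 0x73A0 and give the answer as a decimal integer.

17061 = 100001010100101
0x3076 = 011000001110110
→ AND → 000000000100100 = 36
0x2E31 = 010111000110001
→ AND → 000000000100000 = 32
0b001001010100110 = 001001010100110
→ OR → 001001010100110 = 4774
0x68F3 = 110100011110011
→ OR → 111101011110111 = 31479
0x73A0 = 111001110100000
→ OR → 111101111110111 = 31735

31735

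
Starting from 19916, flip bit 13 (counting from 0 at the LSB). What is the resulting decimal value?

x = 100110111001100
bit 13 is currently 0; toggle it via x ^ (1 << 13) = x ^ 8192
→ 110110111001100 = 28108

28108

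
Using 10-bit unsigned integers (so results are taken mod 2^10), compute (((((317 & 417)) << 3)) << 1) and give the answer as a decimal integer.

317 = 0100111101
417 = 0110100001
→ & → 0100100001 = 289
→ << 3 (mod 2^10) → 0100001000 = 264
→ << 1 (mod 2^10) → 1000010000 = 528

528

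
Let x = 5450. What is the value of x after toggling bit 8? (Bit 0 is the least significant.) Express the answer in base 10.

x = 01010101001010
bit 8 is currently 1; toggle it via x ^ (1 << 8) = x ^ 256
→ 01010001001010 = 5194

5194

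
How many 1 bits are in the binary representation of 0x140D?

0x140D = 1010000001101
Count the 1s: 1 + 1 + 1 + 1 + 1 = 5

5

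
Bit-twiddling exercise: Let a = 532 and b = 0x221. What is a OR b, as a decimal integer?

532 = 1000010100
0x221 = 1000100001
 OR → 1000110101 = 565

565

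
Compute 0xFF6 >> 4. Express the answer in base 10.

0xFF6 = 111111110110
shift right by 4 → 000011111111 = 255
(equivalently, floor(4086 / 16))

255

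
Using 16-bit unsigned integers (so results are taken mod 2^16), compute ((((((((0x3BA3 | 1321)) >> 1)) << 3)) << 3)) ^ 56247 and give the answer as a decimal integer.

12023

0x3BA3 = 0011101110100011
1321 = 0000010100101001
→ | → 0011111110101011 = 16299
→ >> 1 → 0001111111010101 = 8149
→ << 3 (mod 2^16) → 1111111010101000 = 65192
→ << 3 (mod 2^16) → 1111010101000000 = 62784
56247 = 1101101110110111
→ ^ → 0010111011110111 = 12023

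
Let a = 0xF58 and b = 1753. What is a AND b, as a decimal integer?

1624

0xF58 = 111101011000
1753 = 011011011001
AND → 011001011000 = 1624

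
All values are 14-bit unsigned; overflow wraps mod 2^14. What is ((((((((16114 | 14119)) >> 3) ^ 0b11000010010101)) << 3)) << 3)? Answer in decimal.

6848

16114 = 11111011110010
14119 = 11011100100111
→ | → 11111111110111 = 16375
→ >> 3 → 00011111111110 = 2046
0b11000010010101 = 11000010010101
→ ^ → 11011101101011 = 14187
→ << 3 (mod 2^14) → 11101101011000 = 15192
→ << 3 (mod 2^14) → 01101011000000 = 6848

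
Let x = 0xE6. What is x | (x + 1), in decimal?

231

x = 11100110 = 230
x + 1 = 11100111
OR    = 11100111 = 231
(x | (x + 1) sets the lowest cleared bit.)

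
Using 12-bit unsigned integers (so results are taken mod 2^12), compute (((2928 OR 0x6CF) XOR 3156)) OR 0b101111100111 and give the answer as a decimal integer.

2928 = 101101110000
0x6CF = 011011001111
→ OR → 111111111111 = 4095
3156 = 110001010100
→ XOR → 001110101011 = 939
0b101111100111 = 101111100111
→ OR → 101111101111 = 3055

3055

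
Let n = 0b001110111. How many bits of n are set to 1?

n = 1110111
Count the 1s: 1 + 1 + 1 + 1 + 1 + 1 = 6

6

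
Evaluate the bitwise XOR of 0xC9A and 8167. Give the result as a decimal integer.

0xC9A = 0110010011010
8167 = 1111111100111
XOR → 1001101111101 = 4989

4989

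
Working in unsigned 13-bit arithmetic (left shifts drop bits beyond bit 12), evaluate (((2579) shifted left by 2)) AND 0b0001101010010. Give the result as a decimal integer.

2579 = 0101000010011
→ shifted left by 2 (mod 2^13) → 0100001001100 = 2124
0b0001101010010 = 0001101010010
→ AND → 0000001000000 = 64

64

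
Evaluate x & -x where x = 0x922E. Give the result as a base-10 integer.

2

x = 1001001000101110 = 37422
-x (two's complement) = …0110110111010010
AND   = 0000000000000010 = 2
(x & -x isolates the lowest set bit of x.)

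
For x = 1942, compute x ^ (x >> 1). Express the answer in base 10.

1117

x = 11110010110 = 1942
x>>1 = 01111001011
XOR  = 10001011101 = 1117
(x ^ (x >> 1) gives the standard binary-reflected Gray code of x.)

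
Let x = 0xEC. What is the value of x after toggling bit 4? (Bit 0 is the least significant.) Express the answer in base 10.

x = 011101100
bit 4 is currently 0; toggle it via x ^ (1 << 4) = x ^ 16
→ 011111100 = 252

252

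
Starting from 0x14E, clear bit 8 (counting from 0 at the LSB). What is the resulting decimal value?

78

x = 0101001110
bit 8 is currently 1; clear it via x & ~(1 << 8) = x & ~256
→ 0001001110 = 78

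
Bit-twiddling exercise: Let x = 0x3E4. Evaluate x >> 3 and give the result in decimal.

124

0x3E4 = 1111100100
shift right by 3 → 0001111100 = 124
(equivalently, floor(996 / 8))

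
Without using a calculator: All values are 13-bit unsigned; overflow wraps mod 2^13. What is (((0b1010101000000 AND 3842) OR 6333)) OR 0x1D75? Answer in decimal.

0b1010101000000 = 1010101000000
3842 = 0111100000010
→ AND → 0010100000000 = 1280
6333 = 1100010111101
→ OR → 1110110111101 = 7613
0x1D75 = 1110101110101
→ OR → 1110111111101 = 7677

7677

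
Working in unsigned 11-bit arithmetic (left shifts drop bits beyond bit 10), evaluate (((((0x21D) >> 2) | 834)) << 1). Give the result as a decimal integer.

1934

0x21D = 01000011101
→ >> 2 → 00010000111 = 135
834 = 01101000010
→ | → 01111000111 = 967
→ << 1 (mod 2^11) → 11110001110 = 1934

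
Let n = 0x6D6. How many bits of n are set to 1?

0x6D6 = 11011010110
Count the 1s: 1 + 1 + 1 + 1 + 1 + 1 + 1 = 7

7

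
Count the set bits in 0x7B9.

0x7B9 = 11110111001
Count the 1s: 1 + 1 + 1 + 1 + 1 + 1 + 1 + 1 = 8

8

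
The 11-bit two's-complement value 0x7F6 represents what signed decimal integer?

pattern = 11111110110 (MSB is 1 ⇒ negative)
Invert: 00000001001, add 1 → 00000001010 = 10, so the value is -10.
(Equivalently: 2038 - 2^11 = 2038 - 2048 = -10.)

-10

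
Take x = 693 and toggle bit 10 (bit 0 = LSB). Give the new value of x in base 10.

1717

x = 01010110101
bit 10 is currently 0; toggle it via x ^ (1 << 10) = x ^ 1024
→ 11010110101 = 1717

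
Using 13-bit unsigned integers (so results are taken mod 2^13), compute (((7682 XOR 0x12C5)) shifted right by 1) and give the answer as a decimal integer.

1635

7682 = 1111000000010
0x12C5 = 1001011000101
→ XOR → 0110011000111 = 3271
→ shifted right by 1 → 0011001100011 = 1635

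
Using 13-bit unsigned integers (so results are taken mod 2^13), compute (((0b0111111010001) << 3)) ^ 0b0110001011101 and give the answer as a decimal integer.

4821

0b0111111010001 = 0111111010001
→ << 3 (mod 2^13) → 1111010001000 = 7816
0b0110001011101 = 0110001011101
→ ^ → 1001011010101 = 4821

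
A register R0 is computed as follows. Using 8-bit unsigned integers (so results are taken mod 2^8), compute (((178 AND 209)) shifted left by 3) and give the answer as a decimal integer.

178 = 10110010
209 = 11010001
→ AND → 10010000 = 144
→ shifted left by 3 (mod 2^8) → 10000000 = 128

128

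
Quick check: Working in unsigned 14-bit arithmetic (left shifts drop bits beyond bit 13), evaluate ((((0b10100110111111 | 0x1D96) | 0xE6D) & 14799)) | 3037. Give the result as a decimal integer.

15327

0b10100110111111 = 10100110111111
0x1D96 = 01110110010110
→ | → 11110110111111 = 15807
0xE6D = 00111001101101
→ | → 11111111111111 = 16383
14799 = 11100111001111
→ & → 11100111001111 = 14799
3037 = 00101111011101
→ | → 11101111011111 = 15327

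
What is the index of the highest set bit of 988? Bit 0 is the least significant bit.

9

988 = 1111011100
The topmost 1 is at position 9 (since 2^9 = 512 ≤ 988 < 1024).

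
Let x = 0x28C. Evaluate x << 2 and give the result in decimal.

2608

0x28C = 001010001100
shift left by 2 → 101000110000 = 2608
(equivalently, 652 × 2^2 = 652 × 4)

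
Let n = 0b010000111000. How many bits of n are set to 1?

4

n = 10000111000
Count the 1s: 1 + 1 + 1 + 1 = 4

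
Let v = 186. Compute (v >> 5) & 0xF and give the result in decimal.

5

v = 010111010
Shift right by 5: 0101
Mask low 4 bits: 0101 = 5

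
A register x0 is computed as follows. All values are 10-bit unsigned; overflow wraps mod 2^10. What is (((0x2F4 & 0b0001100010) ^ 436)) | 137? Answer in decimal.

0x2F4 = 1011110100
0b0001100010 = 0001100010
→ & → 0001100000 = 96
436 = 0110110100
→ ^ → 0111010100 = 468
137 = 0010001001
→ | → 0111011101 = 477

477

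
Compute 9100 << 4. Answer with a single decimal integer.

9100 = 000010001110001100
shift left by 4 → 100011100011000000 = 145600
(equivalently, 9100 × 2^4 = 9100 × 16)

145600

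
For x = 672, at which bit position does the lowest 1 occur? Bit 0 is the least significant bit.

672 = 1010100000
Trailing zeros: 5, so the lowest set bit is bit 5 (value 32).

5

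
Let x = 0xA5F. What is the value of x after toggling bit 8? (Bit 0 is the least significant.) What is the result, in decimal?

x = 101001011111
bit 8 is currently 0; toggle it via x ^ (1 << 8) = x ^ 256
→ 101101011111 = 2911

2911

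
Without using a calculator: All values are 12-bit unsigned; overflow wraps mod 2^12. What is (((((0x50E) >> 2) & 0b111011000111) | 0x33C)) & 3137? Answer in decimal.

65

0x50E = 010100001110
→ >> 2 → 000101000011 = 323
0b111011000111 = 111011000111
→ & → 000001000011 = 67
0x33C = 001100111100
→ | → 001101111111 = 895
3137 = 110001000001
→ & → 000001000001 = 65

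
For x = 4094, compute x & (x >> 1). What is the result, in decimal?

2046

x = 111111111110 = 4094
x>>1 = 011111111111
AND  = 011111111110 = 2046
(x & (x >> 1) has a 1 wherever x has two consecutive 1 bits.)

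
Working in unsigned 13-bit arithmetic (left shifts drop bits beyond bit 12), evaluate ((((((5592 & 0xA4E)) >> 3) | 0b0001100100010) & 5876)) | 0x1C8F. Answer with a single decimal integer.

7855

5592 = 1010111011000
0xA4E = 0101001001110
→ & → 0000001001000 = 72
→ >> 3 → 0000000001001 = 9
0b0001100100010 = 0001100100010
→ | → 0001100101011 = 811
5876 = 1011011110100
→ & → 0001000100000 = 544
0x1C8F = 1110010001111
→ | → 1111010101111 = 7855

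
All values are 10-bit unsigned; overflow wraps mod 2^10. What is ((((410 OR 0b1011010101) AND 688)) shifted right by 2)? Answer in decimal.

410 = 0110011010
0b1011010101 = 1011010101
→ OR → 1111011111 = 991
688 = 1010110000
→ AND → 1010010000 = 656
→ shifted right by 2 → 0010100100 = 164

164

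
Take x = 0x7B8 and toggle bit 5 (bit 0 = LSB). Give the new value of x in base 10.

1944

x = 0011110111000
bit 5 is currently 1; toggle it via x ^ (1 << 5) = x ^ 32
→ 0011110011000 = 1944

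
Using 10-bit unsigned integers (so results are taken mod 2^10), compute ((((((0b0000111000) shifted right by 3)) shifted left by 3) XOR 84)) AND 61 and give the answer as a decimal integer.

44

0b0000111000 = 0000111000
→ shifted right by 3 → 0000000111 = 7
→ shifted left by 3 (mod 2^10) → 0000111000 = 56
84 = 0001010100
→ XOR → 0001101100 = 108
61 = 0000111101
→ AND → 0000101100 = 44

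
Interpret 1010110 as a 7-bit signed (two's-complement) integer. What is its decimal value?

-42

pattern = 1010110 (MSB is 1 ⇒ negative)
Invert: 0101001, add 1 → 0101010 = 42, so the value is -42.
(Equivalently: 86 - 2^7 = 86 - 128 = -42.)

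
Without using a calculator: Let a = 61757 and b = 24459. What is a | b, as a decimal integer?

65471

61757 = 1111000100111101
24459 = 0101111110001011
 OR → 1111111110111111 = 65471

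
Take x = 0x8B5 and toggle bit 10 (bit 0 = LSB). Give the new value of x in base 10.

3253

x = 100010110101
bit 10 is currently 0; toggle it via x ^ (1 << 10) = x ^ 1024
→ 110010110101 = 3253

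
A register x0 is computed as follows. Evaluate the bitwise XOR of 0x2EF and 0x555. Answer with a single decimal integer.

1978

0x2EF = 01011101111
0x555 = 10101010101
XOR → 11110111010 = 1978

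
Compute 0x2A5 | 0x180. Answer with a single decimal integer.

933

0x2A5 = 1010100101
0x180 = 0110000000
 OR → 1110100101 = 933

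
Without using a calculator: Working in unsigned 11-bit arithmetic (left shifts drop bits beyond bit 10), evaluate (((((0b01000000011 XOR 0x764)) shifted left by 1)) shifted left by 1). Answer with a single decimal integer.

0b01000000011 = 01000000011
0x764 = 11101100100
→ XOR → 10101100111 = 1383
→ shifted left by 1 (mod 2^11) → 01011001110 = 718
→ shifted left by 1 (mod 2^11) → 10110011100 = 1436

1436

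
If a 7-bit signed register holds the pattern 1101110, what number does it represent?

-18

pattern = 1101110 (MSB is 1 ⇒ negative)
Invert: 0010001, add 1 → 0010010 = 18, so the value is -18.
(Equivalently: 110 - 2^7 = 110 - 128 = -18.)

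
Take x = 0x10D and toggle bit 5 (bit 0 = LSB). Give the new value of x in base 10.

x = 0100001101
bit 5 is currently 0; toggle it via x ^ (1 << 5) = x ^ 32
→ 0100101101 = 301

301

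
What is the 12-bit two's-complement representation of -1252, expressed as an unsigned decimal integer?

2844

1252 in 12 bits: 010011100100
Invert: 101100011011
Add 1:  101100011100 = 2844
(Check: 2^12 - 1252 = 4096 - 1252 = 2844.)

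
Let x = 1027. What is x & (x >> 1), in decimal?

x = 10000000011 = 1027
x>>1 = 01000000001
AND  = 00000000001 = 1
(x & (x >> 1) has a 1 wherever x has two consecutive 1 bits.)

1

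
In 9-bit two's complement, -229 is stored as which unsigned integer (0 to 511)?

229 in 9 bits: 011100101
Invert: 100011010
Add 1:  100011011 = 283
(Check: 2^9 - 229 = 512 - 229 = 283.)

283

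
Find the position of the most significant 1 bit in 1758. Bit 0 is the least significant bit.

1758 = 11011011110
The topmost 1 is at position 10 (since 2^10 = 1024 ≤ 1758 < 2048).

10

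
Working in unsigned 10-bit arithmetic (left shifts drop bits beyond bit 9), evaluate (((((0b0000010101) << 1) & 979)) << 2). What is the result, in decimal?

0b0000010101 = 0000010101
→ << 1 (mod 2^10) → 0000101010 = 42
979 = 1111010011
→ & → 0000000010 = 2
→ << 2 (mod 2^10) → 0000001000 = 8

8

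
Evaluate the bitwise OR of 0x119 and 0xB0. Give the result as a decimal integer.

441

0x119 = 100011001
0xB0 = 010110000
 OR → 110111001 = 441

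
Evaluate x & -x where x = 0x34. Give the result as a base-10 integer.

x = 110100 = 52
-x (two's complement) = …001100
AND   = 000100 = 4
(x & -x isolates the lowest set bit of x.)

4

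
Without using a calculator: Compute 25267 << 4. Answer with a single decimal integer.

404272

25267 = 0000110001010110011
shift left by 4 → 1100010101100110000 = 404272
(equivalently, 25267 × 2^4 = 25267 × 16)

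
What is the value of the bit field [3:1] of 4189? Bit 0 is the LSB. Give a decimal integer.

v = 1000001011101
Shift right by 1: 100000101110
Mask low 3 bits: 110 = 6

6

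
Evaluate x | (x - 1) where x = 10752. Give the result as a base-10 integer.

x = 10101000000000 = 10752
x - 1 = 10100111111111
OR    = 10101111111111 = 11263
(x | (x - 1) sets all bits below the lowest set bit.)

11263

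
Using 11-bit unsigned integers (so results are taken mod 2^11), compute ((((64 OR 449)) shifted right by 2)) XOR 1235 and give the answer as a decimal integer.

64 = 00001000000
449 = 00111000001
→ OR → 00111000001 = 449
→ shifted right by 2 → 00001110000 = 112
1235 = 10011010011
→ XOR → 10010100011 = 1187

1187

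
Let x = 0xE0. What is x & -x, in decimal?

32

x = 11100000 = 224
-x (two's complement) = …00100000
AND   = 00100000 = 32
(x & -x isolates the lowest set bit of x.)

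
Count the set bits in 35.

35 = 100011
Count the 1s: 1 + 1 + 1 = 3

3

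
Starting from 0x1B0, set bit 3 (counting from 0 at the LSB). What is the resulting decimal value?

440

x = 110110000
bit 3 is currently 0; set it via x | (1 << 3) = x | 8
→ 110111000 = 440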